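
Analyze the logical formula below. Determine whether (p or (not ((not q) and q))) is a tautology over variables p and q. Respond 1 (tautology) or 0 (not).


Check all 4 assignments:
p=0, q=0: 1
p=0, q=1: 1
p=1, q=0: 1
p=1, q=1: 1
Satisfying count = 4/4.
Tautology iff count = 4: yes.

1


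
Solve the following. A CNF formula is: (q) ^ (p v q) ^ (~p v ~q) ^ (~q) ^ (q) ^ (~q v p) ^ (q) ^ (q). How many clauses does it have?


A CNF formula is a conjunction of clauses.
Clauses are separated by ^.
Counting the conjuncts: 8 clauses.

8


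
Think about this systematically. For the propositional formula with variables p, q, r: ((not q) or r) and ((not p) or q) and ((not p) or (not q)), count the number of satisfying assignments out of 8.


Evaluate all 8 assignments for p, q, r:
p=0, q=0, r=0: 1
p=0, q=0, r=1: 1
p=0, q=1, r=0: 0
p=0, q=1, r=1: 1
p=1, q=0, r=0: 0
p=1, q=0, r=1: 0
p=1, q=1, r=0: 0
p=1, q=1, r=1: 0
Satisfying count = 3

3


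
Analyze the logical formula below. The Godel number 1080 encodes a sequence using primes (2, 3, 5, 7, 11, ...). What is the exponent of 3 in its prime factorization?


Factorize 1080 by dividing by 3 repeatedly.
Division steps: 3 divides 1080 exactly 3 time(s).
Exponent of 3 = 3

3


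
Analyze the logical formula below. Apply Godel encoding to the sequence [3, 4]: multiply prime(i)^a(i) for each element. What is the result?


Encode each element as an exponent of the corresponding prime:
  2^3 = 8
  3^4 = 81
Product = 8 * 81 = 648

648


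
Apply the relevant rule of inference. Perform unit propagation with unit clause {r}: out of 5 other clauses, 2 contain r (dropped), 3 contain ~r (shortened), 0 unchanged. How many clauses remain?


Satisfied (removed): 2
Shortened (remain): 3
Unchanged (remain): 0
Remaining = 3 + 0 = 3

3


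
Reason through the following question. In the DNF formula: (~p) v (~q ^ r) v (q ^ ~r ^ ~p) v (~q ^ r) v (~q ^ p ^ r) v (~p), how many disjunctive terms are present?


A DNF formula is a disjunction of terms (conjunctions).
Terms are separated by v.
Counting the disjuncts: 6 terms.

6


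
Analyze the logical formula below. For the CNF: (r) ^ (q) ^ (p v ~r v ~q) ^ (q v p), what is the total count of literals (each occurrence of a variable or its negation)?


Counting literals in each clause:
Clause 1: 1 literal(s)
Clause 2: 1 literal(s)
Clause 3: 3 literal(s)
Clause 4: 2 literal(s)
Total = 7

7


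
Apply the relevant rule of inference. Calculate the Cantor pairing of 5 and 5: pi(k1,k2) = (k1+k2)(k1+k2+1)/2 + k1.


k1 + k2 = 10
(k1+k2)(k1+k2+1)/2 = 10 * 11 / 2 = 55
pi = 55 + 5 = 60

60


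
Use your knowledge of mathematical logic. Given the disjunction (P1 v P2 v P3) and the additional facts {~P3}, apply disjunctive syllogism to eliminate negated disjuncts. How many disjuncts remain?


Original disjuncts (3): P1, P2, P3
Negated (eliminate): ~P3
Remaining disjuncts: P1, P2
Count = 3 - 1 = 2

2


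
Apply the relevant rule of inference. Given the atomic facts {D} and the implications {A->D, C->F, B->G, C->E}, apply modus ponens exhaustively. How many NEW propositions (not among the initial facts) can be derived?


Initial facts: {D}
Apply modus ponens to closure:
  (no implication fires)
Final known: {D}
New propositions: {(none)}
Count = 0

0


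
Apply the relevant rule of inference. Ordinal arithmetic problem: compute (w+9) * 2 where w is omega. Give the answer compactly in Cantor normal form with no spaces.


Compute (w+9) * 2.
Ordinal * is associative and left-distributive over +, but NOT commutative; for finite n>1, n*w = w but w*n stays w*n.
(w+9) * 2 = (w+9) repeated 2 times. Each intermediate +9 is absorbed by the following w; only the last survives: w*2+9.
Result = w*2+9

w*2+9


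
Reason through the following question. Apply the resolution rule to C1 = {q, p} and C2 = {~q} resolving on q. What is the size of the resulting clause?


Remove q from C1 and ~q from C2.
C1 remainder: {p}
C2 remainder: {}
Union (resolvent): {p}
Resolvent has 1 literal(s).

1


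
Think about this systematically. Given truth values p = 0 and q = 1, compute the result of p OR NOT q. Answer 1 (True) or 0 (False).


p = 0, q = 1
Operation: p OR NOT q
Evaluate: 0 OR NOT 1 = 0

0


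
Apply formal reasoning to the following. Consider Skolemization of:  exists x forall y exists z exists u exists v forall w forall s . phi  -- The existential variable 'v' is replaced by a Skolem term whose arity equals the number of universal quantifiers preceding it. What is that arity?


Quantifier prefix: exists x forall y exists z exists u exists v forall w forall s
'v' is existentially quantified at position 5.
Universal variables preceding it: y
Skolem function arity = 1

1


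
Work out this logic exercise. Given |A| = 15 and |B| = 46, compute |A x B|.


The Cartesian product A x B contains all ordered pairs (a, b).
|A x B| = |A| * |B| = 15 * 46 = 690

690


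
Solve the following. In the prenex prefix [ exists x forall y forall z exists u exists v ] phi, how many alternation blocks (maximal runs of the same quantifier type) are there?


Quantifier-type sequence: E A A E E  (A=forall, E=exists)
Group into maximal same-type runs:
  Ex1 | Ax2 | Ex2
Number of blocks = 3

3


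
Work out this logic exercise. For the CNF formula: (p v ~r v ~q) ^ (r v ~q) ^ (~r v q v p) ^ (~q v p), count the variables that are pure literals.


Check each variable for pure literal status:
p: pure positive
q: mixed (not pure)
r: mixed (not pure)
Pure literal count = 1

1


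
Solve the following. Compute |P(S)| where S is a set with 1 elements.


The power set of a set with n elements has 2^n elements.
|P(S)| = 2^1 = 2

2


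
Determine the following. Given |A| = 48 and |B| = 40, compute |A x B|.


The Cartesian product A x B contains all ordered pairs (a, b).
|A x B| = |A| * |B| = 48 * 40 = 1920

1920


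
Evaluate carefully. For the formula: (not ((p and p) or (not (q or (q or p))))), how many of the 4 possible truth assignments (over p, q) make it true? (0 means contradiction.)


Check all 4 assignments:
p=0, q=0: 0
p=0, q=1: 1
p=1, q=0: 0
p=1, q=1: 0
Count of True = 1

1


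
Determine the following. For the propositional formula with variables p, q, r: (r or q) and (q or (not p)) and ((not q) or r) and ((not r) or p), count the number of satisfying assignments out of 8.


Evaluate all 8 assignments for p, q, r:
p=0, q=0, r=0: 0
p=0, q=0, r=1: 0
p=0, q=1, r=0: 0
p=0, q=1, r=1: 0
p=1, q=0, r=0: 0
p=1, q=0, r=1: 0
p=1, q=1, r=0: 0
p=1, q=1, r=1: 1
Satisfying count = 1

1


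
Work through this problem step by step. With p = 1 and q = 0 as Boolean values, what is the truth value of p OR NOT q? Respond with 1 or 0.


p = 1, q = 0
Operation: p OR NOT q
Evaluate: 1 OR NOT 0 = 1

1


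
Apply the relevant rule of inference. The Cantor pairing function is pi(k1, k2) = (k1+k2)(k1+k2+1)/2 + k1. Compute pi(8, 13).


k1 + k2 = 21
(k1+k2)(k1+k2+1)/2 = 21 * 22 / 2 = 231
pi = 231 + 8 = 239

239


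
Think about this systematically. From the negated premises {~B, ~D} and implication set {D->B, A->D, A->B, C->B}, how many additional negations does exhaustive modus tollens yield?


Initial negated facts: {~B, ~D}
Apply modus tollens to closure:
  ~D and A->D  =>  ~A
  ~B and C->B  =>  ~C
Final negated: {~A, ~B, ~C, ~D}
New negations: {~A, ~C}
Count = 2

2


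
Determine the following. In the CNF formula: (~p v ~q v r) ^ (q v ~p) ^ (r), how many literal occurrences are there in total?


Counting literals in each clause:
Clause 1: 3 literal(s)
Clause 2: 2 literal(s)
Clause 3: 1 literal(s)
Total = 6

6


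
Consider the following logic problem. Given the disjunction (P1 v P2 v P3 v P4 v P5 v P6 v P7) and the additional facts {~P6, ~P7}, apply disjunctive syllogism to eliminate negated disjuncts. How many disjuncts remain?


Original disjuncts (7): P1, P2, P3, P4, P5, P6, P7
Negated (eliminate): ~P6, ~P7
Remaining disjuncts: P1, P2, P3, P4, P5
Count = 7 - 2 = 5

5


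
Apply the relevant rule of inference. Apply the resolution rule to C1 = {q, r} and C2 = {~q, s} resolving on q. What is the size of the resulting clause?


Remove q from C1 and ~q from C2.
C1 remainder: {r}
C2 remainder: {s}
Union (resolvent): {r, s}
Resolvent has 2 literal(s).

2


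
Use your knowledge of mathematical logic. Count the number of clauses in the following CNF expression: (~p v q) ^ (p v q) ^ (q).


A CNF formula is a conjunction of clauses.
Clauses are separated by ^.
Counting the conjuncts: 3 clauses.

3


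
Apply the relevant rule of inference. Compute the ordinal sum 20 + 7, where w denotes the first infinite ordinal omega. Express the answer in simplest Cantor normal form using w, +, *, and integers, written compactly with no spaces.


Compute 20 + 7.
Ordinal + is associative but NOT commutative; for finite n>0, n + w = w but w + n stays w+n.
Both operands finite; ordinal + agrees with natural +: 20 + 7 = 27.
Result = 27

27


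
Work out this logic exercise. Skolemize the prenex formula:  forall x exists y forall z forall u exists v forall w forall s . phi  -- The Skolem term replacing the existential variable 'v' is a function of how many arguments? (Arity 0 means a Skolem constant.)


Quantifier prefix: forall x exists y forall z forall u exists v forall w forall s
'v' is existentially quantified at position 5.
Universal variables preceding it: x, z, u
Skolem function arity = 3

3


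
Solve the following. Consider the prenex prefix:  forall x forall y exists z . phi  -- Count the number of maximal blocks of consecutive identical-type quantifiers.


Quantifier-type sequence: A A E  (A=forall, E=exists)
Group into maximal same-type runs:
  Ax2 | Ex1
Number of blocks = 2

2


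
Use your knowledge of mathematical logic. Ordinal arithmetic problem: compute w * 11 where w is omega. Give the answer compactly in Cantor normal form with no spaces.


Compute w * 11.
Ordinal * is associative and left-distributive over +, but NOT commutative; for finite n>1, n*w = w but w*n stays w*n.
w * 11 means 11 copies of w concatenated: w*11.
Result = w*11

w*11


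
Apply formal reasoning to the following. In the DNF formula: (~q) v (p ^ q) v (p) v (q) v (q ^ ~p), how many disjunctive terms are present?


A DNF formula is a disjunction of terms (conjunctions).
Terms are separated by v.
Counting the disjuncts: 5 terms.

5


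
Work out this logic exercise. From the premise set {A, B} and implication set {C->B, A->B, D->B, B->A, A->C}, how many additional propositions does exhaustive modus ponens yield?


Initial facts: {A, B}
Apply modus ponens to closure:
  A and A->C  =>  C
Final known: {A, B, C}
New propositions: {C}
Count = 1

1


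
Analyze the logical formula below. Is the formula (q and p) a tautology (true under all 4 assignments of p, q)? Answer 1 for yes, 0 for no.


Check all 4 assignments:
p=0, q=0: 0
p=0, q=1: 0
p=1, q=0: 0
p=1, q=1: 1
Satisfying count = 1/4.
Tautology iff count = 4: no.

0


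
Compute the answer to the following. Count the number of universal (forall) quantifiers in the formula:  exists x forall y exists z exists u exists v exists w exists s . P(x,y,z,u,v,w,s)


Quantifier prefix: exists x forall y exists z exists u exists v exists w exists s
Mark each quantifier type:
  E U E E E E E
Universal count = 1, Existential count = 6
Asked for universal (forall) quantifiers: 1

1


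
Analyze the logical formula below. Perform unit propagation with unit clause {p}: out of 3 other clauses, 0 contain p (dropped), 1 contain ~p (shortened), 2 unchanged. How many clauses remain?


Satisfied (removed): 0
Shortened (remain): 1
Unchanged (remain): 2
Remaining = 1 + 2 = 3

3


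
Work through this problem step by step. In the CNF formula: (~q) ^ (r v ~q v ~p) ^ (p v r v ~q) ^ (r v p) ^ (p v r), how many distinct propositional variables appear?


Identify each variable that appears in the formula.
Variables found: p, q, r
Count = 3

3


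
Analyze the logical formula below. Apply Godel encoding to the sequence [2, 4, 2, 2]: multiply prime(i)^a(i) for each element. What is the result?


Encode each element as an exponent of the corresponding prime:
  2^2 = 4
  3^4 = 81
  5^2 = 25
  7^2 = 49
Product = 4 * 81 * 25 * 49 = 396900

396900


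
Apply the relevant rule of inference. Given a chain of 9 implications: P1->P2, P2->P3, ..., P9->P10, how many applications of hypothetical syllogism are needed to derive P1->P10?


With 9 implications in a chain connecting 10 propositions:
P1->P2, P2->P3, ..., P9->P10
Steps needed = (number of implications) - 1 = 9 - 1 = 8

8


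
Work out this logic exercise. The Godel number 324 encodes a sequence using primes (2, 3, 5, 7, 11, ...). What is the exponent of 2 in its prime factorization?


Factorize 324 by dividing by 2 repeatedly.
Division steps: 2 divides 324 exactly 2 time(s).
Exponent of 2 = 2

2


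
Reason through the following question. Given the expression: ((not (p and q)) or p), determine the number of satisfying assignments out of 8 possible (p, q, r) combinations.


Check all 8 assignments:
p=0, q=0, r=0: 1
p=0, q=0, r=1: 1
p=0, q=1, r=0: 1
p=0, q=1, r=1: 1
p=1, q=0, r=0: 1
p=1, q=0, r=1: 1
p=1, q=1, r=0: 1
p=1, q=1, r=1: 1
Count of True = 8

8


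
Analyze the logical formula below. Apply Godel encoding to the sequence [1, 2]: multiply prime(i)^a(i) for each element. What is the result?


Encode each element as an exponent of the corresponding prime:
  2^1 = 2
  3^2 = 9
Product = 2 * 9 = 18

18


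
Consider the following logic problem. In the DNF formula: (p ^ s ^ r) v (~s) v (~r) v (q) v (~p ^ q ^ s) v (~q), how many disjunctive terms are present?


A DNF formula is a disjunction of terms (conjunctions).
Terms are separated by v.
Counting the disjuncts: 6 terms.

6


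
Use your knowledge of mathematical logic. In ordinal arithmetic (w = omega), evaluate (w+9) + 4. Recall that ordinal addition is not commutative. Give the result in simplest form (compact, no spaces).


Compute (w+9) + 4.
Ordinal + is associative but NOT commutative; for finite n>0, n + w = w but w + n stays w+n.
By associativity: (w+9) + 4 = w + (9+4) = w+13.
Result = w+13

w+13


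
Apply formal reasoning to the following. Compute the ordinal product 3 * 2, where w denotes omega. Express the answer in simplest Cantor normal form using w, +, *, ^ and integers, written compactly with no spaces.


Compute 3 * 2.
Ordinal * is associative and left-distributive over +, but NOT commutative; for finite n>1, n*w = w but w*n stays w*n.
Both finite; ordinal * agrees with natural *: 3 * 2 = 6.
Result = 6

6


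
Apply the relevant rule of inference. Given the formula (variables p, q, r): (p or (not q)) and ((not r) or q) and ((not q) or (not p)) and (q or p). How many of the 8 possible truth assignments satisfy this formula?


Evaluate all 8 assignments for p, q, r:
p=0, q=0, r=0: 0
p=0, q=0, r=1: 0
p=0, q=1, r=0: 0
p=0, q=1, r=1: 0
p=1, q=0, r=0: 1
p=1, q=0, r=1: 0
p=1, q=1, r=0: 0
p=1, q=1, r=1: 0
Satisfying count = 1

1


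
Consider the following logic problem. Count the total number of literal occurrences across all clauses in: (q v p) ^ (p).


Counting literals in each clause:
Clause 1: 2 literal(s)
Clause 2: 1 literal(s)
Total = 3

3


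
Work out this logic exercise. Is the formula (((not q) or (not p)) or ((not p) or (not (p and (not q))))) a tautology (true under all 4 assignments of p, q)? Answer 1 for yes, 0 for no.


Check all 4 assignments:
p=0, q=0: 1
p=0, q=1: 1
p=1, q=0: 1
p=1, q=1: 1
Satisfying count = 4/4.
Tautology iff count = 4: yes.

1


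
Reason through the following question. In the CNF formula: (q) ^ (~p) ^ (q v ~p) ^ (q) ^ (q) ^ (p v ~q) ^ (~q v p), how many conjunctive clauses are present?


A CNF formula is a conjunction of clauses.
Clauses are separated by ^.
Counting the conjuncts: 7 clauses.

7


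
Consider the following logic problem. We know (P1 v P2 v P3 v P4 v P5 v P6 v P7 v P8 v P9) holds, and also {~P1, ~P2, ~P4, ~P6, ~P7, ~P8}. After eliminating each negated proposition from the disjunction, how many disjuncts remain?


Original disjuncts (9): P1, P2, P3, P4, P5, P6, P7, P8, P9
Negated (eliminate): ~P1, ~P2, ~P4, ~P6, ~P7, ~P8
Remaining disjuncts: P3, P5, P9
Count = 9 - 6 = 3

3


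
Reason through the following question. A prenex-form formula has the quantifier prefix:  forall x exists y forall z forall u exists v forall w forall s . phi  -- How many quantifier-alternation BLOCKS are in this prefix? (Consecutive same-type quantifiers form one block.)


Quantifier-type sequence: A E A A E A A  (A=forall, E=exists)
Group into maximal same-type runs:
  Ax1 | Ex1 | Ax2 | Ex1 | Ax2
Number of blocks = 5

5


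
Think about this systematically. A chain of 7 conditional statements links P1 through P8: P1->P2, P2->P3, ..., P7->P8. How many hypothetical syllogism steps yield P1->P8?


With 7 implications in a chain connecting 8 propositions:
P1->P2, P2->P3, ..., P7->P8
Steps needed = (number of implications) - 1 = 7 - 1 = 6

6


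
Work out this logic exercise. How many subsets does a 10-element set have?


The power set of a set with n elements has 2^n elements.
|P(S)| = 2^10 = 1024

1024


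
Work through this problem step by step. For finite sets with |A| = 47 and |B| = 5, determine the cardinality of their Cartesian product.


The Cartesian product A x B contains all ordered pairs (a, b).
|A x B| = |A| * |B| = 47 * 5 = 235

235


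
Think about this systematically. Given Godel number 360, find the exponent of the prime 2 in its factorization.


Factorize 360 by dividing by 2 repeatedly.
Division steps: 2 divides 360 exactly 3 time(s).
Exponent of 2 = 3

3


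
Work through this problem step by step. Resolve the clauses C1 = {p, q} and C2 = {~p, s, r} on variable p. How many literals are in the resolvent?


Remove p from C1 and ~p from C2.
C1 remainder: {q}
C2 remainder: {s, r}
Union (resolvent): {q, r, s}
Resolvent has 3 literal(s).

3


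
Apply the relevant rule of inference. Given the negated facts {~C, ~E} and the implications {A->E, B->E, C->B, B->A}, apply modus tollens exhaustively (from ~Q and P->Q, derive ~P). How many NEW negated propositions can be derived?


Initial negated facts: {~C, ~E}
Apply modus tollens to closure:
  ~E and A->E  =>  ~A
  ~E and B->E  =>  ~B
Final negated: {~A, ~B, ~C, ~E}
New negations: {~A, ~B}
Count = 2

2


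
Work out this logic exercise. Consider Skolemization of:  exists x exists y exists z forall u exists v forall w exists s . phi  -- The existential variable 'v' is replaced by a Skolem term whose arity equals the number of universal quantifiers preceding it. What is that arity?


Quantifier prefix: exists x exists y exists z forall u exists v forall w exists s
'v' is existentially quantified at position 5.
Universal variables preceding it: u
Skolem function arity = 1

1


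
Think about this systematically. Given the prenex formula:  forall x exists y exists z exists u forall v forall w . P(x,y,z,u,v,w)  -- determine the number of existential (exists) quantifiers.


Quantifier prefix: forall x exists y exists z exists u forall v forall w
Mark each quantifier type:
  U E E E U U
Universal count = 3, Existential count = 3
Asked for existential (exists) quantifiers: 3

3


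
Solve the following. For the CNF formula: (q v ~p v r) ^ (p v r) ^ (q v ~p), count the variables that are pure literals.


Check each variable for pure literal status:
p: mixed (not pure)
q: pure positive
r: pure positive
Pure literal count = 2

2


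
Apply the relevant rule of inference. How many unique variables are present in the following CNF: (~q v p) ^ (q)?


Identify each variable that appears in the formula.
Variables found: p, q
Count = 2

2


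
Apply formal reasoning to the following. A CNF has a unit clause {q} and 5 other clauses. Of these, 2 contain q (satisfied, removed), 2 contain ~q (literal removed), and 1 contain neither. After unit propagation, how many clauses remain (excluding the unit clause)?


Satisfied (removed): 2
Shortened (remain): 2
Unchanged (remain): 1
Remaining = 2 + 1 = 3

3


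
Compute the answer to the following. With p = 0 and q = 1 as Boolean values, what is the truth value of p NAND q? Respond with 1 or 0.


p = 0, q = 1
Operation: p NAND q
Evaluate: 0 NAND 1 = 1

1


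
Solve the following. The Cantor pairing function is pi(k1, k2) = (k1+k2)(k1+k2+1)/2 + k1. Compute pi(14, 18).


k1 + k2 = 32
(k1+k2)(k1+k2+1)/2 = 32 * 33 / 2 = 528
pi = 528 + 14 = 542

542


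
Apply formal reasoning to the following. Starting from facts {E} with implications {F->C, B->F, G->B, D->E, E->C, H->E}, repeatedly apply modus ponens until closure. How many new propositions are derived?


Initial facts: {E}
Apply modus ponens to closure:
  E and E->C  =>  C
Final known: {C, E}
New propositions: {C}
Count = 1

1


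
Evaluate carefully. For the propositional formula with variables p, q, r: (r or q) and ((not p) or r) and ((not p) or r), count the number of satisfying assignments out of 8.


Evaluate all 8 assignments for p, q, r:
p=0, q=0, r=0: 0
p=0, q=0, r=1: 1
p=0, q=1, r=0: 1
p=0, q=1, r=1: 1
p=1, q=0, r=0: 0
p=1, q=0, r=1: 1
p=1, q=1, r=0: 0
p=1, q=1, r=1: 1
Satisfying count = 5

5


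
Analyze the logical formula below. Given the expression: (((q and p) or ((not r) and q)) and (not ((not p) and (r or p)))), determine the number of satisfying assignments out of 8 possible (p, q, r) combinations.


Check all 8 assignments:
p=0, q=0, r=0: 0
p=0, q=0, r=1: 0
p=0, q=1, r=0: 1
p=0, q=1, r=1: 0
p=1, q=0, r=0: 0
p=1, q=0, r=1: 0
p=1, q=1, r=0: 1
p=1, q=1, r=1: 1
Count of True = 3

3


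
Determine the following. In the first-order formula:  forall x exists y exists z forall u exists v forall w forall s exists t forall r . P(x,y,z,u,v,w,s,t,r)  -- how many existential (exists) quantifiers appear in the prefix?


Quantifier prefix: forall x exists y exists z forall u exists v forall w forall s exists t forall r
Mark each quantifier type:
  U E E U E U U E U
Universal count = 5, Existential count = 4
Asked for existential (exists) quantifiers: 4

4


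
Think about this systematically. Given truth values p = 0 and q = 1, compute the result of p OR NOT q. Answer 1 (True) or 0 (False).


p = 0, q = 1
Operation: p OR NOT q
Evaluate: 0 OR NOT 1 = 0

0


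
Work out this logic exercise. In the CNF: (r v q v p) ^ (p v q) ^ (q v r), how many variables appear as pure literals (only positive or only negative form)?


Check each variable for pure literal status:
p: pure positive
q: pure positive
r: pure positive
Pure literal count = 3

3


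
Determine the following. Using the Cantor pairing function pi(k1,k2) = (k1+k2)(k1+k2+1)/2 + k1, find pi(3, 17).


k1 + k2 = 20
(k1+k2)(k1+k2+1)/2 = 20 * 21 / 2 = 210
pi = 210 + 3 = 213

213


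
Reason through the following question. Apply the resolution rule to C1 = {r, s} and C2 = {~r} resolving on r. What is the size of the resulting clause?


Remove r from C1 and ~r from C2.
C1 remainder: {s}
C2 remainder: {}
Union (resolvent): {s}
Resolvent has 1 literal(s).

1


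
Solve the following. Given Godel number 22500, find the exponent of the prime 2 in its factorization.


Factorize 22500 by dividing by 2 repeatedly.
Division steps: 2 divides 22500 exactly 2 time(s).
Exponent of 2 = 2

2


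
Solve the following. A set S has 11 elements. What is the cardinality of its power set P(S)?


The power set of a set with n elements has 2^n elements.
|P(S)| = 2^11 = 2048

2048


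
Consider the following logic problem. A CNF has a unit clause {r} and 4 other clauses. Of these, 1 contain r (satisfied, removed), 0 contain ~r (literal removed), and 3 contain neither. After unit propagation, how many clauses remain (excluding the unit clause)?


Satisfied (removed): 1
Shortened (remain): 0
Unchanged (remain): 3
Remaining = 0 + 3 = 3

3


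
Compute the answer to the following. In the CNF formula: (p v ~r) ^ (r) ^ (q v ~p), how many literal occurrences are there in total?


Counting literals in each clause:
Clause 1: 2 literal(s)
Clause 2: 1 literal(s)
Clause 3: 2 literal(s)
Total = 5

5


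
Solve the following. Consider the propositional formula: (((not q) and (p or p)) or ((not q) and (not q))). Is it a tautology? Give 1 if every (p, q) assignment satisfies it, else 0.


Check all 4 assignments:
p=0, q=0: 1
p=0, q=1: 0
p=1, q=0: 1
p=1, q=1: 0
Satisfying count = 2/4.
Tautology iff count = 4: no.

0


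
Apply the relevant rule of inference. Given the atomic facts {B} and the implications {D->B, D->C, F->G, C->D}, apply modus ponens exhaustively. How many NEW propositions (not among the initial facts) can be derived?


Initial facts: {B}
Apply modus ponens to closure:
  (no implication fires)
Final known: {B}
New propositions: {(none)}
Count = 0

0


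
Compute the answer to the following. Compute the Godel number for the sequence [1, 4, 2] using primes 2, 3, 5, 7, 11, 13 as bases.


Encode each element as an exponent of the corresponding prime:
  2^1 = 2
  3^4 = 81
  5^2 = 25
Product = 2 * 81 * 25 = 4050

4050


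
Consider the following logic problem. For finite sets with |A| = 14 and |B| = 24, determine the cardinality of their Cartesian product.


The Cartesian product A x B contains all ordered pairs (a, b).
|A x B| = |A| * |B| = 14 * 24 = 336

336


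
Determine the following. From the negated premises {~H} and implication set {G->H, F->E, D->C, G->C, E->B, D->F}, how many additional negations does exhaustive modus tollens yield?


Initial negated facts: {~H}
Apply modus tollens to closure:
  ~H and G->H  =>  ~G
Final negated: {~G, ~H}
New negations: {~G}
Count = 1

1


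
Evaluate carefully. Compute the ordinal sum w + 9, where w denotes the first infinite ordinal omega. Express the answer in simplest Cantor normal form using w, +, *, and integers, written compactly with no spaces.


Compute w + 9.
Ordinal + is associative but NOT commutative; for finite n>0, n + w = w but w + n stays w+n.
w + 9 is already in normal form (a successor ordinal beyond w).
Result = w+9

w+9


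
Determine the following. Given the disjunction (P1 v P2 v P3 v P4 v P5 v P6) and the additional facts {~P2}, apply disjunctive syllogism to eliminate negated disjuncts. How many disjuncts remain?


Original disjuncts (6): P1, P2, P3, P4, P5, P6
Negated (eliminate): ~P2
Remaining disjuncts: P1, P3, P4, P5, P6
Count = 6 - 1 = 5

5


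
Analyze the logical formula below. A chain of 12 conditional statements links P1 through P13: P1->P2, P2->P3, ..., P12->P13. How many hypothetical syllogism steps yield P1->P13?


With 12 implications in a chain connecting 13 propositions:
P1->P2, P2->P3, ..., P12->P13
Steps needed = (number of implications) - 1 = 12 - 1 = 11

11


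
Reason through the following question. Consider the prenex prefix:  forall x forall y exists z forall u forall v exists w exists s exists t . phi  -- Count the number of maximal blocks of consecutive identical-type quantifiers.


Quantifier-type sequence: A A E A A E E E  (A=forall, E=exists)
Group into maximal same-type runs:
  Ax2 | Ex1 | Ax2 | Ex3
Number of blocks = 4

4


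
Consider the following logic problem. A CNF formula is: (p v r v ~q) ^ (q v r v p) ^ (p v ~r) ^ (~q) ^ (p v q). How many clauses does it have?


A CNF formula is a conjunction of clauses.
Clauses are separated by ^.
Counting the conjuncts: 5 clauses.

5


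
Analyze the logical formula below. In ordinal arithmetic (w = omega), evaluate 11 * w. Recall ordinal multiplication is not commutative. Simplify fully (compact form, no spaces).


Compute 11 * w.
Ordinal * is associative and left-distributive over +, but NOT commutative; for finite n>1, n*w = w but w*n stays w*n.
For finite n>0, n * w = sup{n*k : k<w} = w. So 11 * w = w.
Result = w

w


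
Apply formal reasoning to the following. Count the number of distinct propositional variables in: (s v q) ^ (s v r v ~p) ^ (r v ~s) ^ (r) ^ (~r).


Identify each variable that appears in the formula.
Variables found: p, q, r, s
Count = 4

4


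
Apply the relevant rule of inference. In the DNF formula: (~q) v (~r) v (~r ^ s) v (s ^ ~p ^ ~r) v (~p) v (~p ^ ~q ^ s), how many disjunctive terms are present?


A DNF formula is a disjunction of terms (conjunctions).
Terms are separated by v.
Counting the disjuncts: 6 terms.

6


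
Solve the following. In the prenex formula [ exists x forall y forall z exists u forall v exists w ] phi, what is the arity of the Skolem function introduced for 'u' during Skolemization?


Quantifier prefix: exists x forall y forall z exists u forall v exists w
'u' is existentially quantified at position 4.
Universal variables preceding it: y, z
Skolem function arity = 2

2


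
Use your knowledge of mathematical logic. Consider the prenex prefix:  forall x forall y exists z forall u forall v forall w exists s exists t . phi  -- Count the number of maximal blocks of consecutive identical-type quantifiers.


Quantifier-type sequence: A A E A A A E E  (A=forall, E=exists)
Group into maximal same-type runs:
  Ax2 | Ex1 | Ax3 | Ex2
Number of blocks = 4

4


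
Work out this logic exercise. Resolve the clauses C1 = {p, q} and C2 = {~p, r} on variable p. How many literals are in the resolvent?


Remove p from C1 and ~p from C2.
C1 remainder: {q}
C2 remainder: {r}
Union (resolvent): {q, r}
Resolvent has 2 literal(s).

2


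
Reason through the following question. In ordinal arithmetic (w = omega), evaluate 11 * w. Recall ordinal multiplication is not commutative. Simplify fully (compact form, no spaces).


Compute 11 * w.
Ordinal * is associative and left-distributive over +, but NOT commutative; for finite n>1, n*w = w but w*n stays w*n.
For finite n>0, n * w = sup{n*k : k<w} = w. So 11 * w = w.
Result = w

w


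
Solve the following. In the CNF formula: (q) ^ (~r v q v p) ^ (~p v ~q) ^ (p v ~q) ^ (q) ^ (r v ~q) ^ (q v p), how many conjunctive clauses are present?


A CNF formula is a conjunction of clauses.
Clauses are separated by ^.
Counting the conjuncts: 7 clauses.

7


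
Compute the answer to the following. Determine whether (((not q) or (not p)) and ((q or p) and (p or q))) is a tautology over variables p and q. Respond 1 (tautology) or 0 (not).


Check all 4 assignments:
p=0, q=0: 0
p=0, q=1: 1
p=1, q=0: 1
p=1, q=1: 0
Satisfying count = 2/4.
Tautology iff count = 4: no.

0


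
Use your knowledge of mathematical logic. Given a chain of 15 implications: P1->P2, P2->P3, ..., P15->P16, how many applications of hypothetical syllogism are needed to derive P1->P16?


With 15 implications in a chain connecting 16 propositions:
P1->P2, P2->P3, ..., P15->P16
Steps needed = (number of implications) - 1 = 15 - 1 = 14

14


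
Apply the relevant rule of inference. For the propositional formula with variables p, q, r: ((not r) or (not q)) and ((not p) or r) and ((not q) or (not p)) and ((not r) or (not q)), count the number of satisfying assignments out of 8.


Evaluate all 8 assignments for p, q, r:
p=0, q=0, r=0: 1
p=0, q=0, r=1: 1
p=0, q=1, r=0: 1
p=0, q=1, r=1: 0
p=1, q=0, r=0: 0
p=1, q=0, r=1: 1
p=1, q=1, r=0: 0
p=1, q=1, r=1: 0
Satisfying count = 4

4


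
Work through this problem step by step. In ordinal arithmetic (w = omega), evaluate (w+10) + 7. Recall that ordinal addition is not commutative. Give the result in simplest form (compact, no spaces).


Compute (w+10) + 7.
Ordinal + is associative but NOT commutative; for finite n>0, n + w = w but w + n stays w+n.
By associativity: (w+10) + 7 = w + (10+7) = w+17.
Result = w+17

w+17


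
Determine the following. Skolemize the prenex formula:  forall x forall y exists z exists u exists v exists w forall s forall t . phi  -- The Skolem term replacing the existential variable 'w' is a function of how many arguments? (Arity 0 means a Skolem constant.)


Quantifier prefix: forall x forall y exists z exists u exists v exists w forall s forall t
'w' is existentially quantified at position 6.
Universal variables preceding it: x, y
Skolem function arity = 2

2


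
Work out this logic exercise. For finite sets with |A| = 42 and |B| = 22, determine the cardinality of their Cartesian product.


The Cartesian product A x B contains all ordered pairs (a, b).
|A x B| = |A| * |B| = 42 * 22 = 924

924


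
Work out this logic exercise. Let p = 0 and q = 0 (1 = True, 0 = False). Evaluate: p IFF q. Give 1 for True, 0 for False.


p = 0, q = 0
Operation: p IFF q
Evaluate: 0 IFF 0 = 1

1


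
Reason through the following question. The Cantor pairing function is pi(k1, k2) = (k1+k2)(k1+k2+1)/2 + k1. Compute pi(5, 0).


k1 + k2 = 5
(k1+k2)(k1+k2+1)/2 = 5 * 6 / 2 = 15
pi = 15 + 5 = 20

20


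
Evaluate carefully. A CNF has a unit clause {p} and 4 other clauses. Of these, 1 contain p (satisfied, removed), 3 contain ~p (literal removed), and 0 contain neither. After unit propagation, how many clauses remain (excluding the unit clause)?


Satisfied (removed): 1
Shortened (remain): 3
Unchanged (remain): 0
Remaining = 3 + 0 = 3

3


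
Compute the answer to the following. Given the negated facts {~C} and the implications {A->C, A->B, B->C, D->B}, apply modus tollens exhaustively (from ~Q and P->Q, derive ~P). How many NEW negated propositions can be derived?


Initial negated facts: {~C}
Apply modus tollens to closure:
  ~C and A->C  =>  ~A
  ~C and B->C  =>  ~B
  ~B and D->B  =>  ~D
Final negated: {~A, ~B, ~C, ~D}
New negations: {~A, ~B, ~D}
Count = 3

3


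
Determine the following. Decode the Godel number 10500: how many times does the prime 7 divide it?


Factorize 10500 by dividing by 7 repeatedly.
Division steps: 7 divides 10500 exactly 1 time(s).
Exponent of 7 = 1

1


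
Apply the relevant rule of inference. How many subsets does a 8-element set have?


The power set of a set with n elements has 2^n elements.
|P(S)| = 2^8 = 256

256


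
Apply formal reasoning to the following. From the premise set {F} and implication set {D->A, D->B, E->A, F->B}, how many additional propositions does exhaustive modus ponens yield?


Initial facts: {F}
Apply modus ponens to closure:
  F and F->B  =>  B
Final known: {B, F}
New propositions: {B}
Count = 1

1


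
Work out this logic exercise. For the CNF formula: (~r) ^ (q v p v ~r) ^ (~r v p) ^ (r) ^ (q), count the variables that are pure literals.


Check each variable for pure literal status:
p: pure positive
q: pure positive
r: mixed (not pure)
Pure literal count = 2

2


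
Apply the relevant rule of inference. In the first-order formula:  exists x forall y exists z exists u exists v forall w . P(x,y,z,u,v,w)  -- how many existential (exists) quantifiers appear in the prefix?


Quantifier prefix: exists x forall y exists z exists u exists v forall w
Mark each quantifier type:
  E U E E E U
Universal count = 2, Existential count = 4
Asked for existential (exists) quantifiers: 4

4


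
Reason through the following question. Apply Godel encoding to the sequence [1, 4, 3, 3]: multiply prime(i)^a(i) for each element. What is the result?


Encode each element as an exponent of the corresponding prime:
  2^1 = 2
  3^4 = 81
  5^3 = 125
  7^3 = 343
Product = 2 * 81 * 125 * 343 = 6945750

6945750


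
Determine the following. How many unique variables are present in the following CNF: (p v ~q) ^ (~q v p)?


Identify each variable that appears in the formula.
Variables found: p, q
Count = 2

2


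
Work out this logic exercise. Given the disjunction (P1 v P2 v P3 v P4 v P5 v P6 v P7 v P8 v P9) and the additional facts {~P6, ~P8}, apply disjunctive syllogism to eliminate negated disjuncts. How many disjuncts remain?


Original disjuncts (9): P1, P2, P3, P4, P5, P6, P7, P8, P9
Negated (eliminate): ~P6, ~P8
Remaining disjuncts: P1, P2, P3, P4, P5, P7, P9
Count = 9 - 2 = 7

7


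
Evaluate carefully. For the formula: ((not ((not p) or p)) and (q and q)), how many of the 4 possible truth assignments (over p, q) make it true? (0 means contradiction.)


Check all 4 assignments:
p=0, q=0: 0
p=0, q=1: 0
p=1, q=0: 0
p=1, q=1: 0
Count of True = 0

0


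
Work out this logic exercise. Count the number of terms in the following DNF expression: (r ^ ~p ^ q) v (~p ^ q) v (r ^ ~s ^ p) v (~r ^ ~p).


A DNF formula is a disjunction of terms (conjunctions).
Terms are separated by v.
Counting the disjuncts: 4 terms.

4


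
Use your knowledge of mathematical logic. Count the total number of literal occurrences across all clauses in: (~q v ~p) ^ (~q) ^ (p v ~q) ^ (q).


Counting literals in each clause:
Clause 1: 2 literal(s)
Clause 2: 1 literal(s)
Clause 3: 2 literal(s)
Clause 4: 1 literal(s)
Total = 6

6


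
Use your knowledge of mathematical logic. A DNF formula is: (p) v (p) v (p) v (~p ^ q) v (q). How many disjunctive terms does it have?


A DNF formula is a disjunction of terms (conjunctions).
Terms are separated by v.
Counting the disjuncts: 5 terms.

5


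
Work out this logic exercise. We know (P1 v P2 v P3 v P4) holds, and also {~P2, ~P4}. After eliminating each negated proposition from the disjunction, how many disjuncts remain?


Original disjuncts (4): P1, P2, P3, P4
Negated (eliminate): ~P2, ~P4
Remaining disjuncts: P1, P3
Count = 4 - 2 = 2

2


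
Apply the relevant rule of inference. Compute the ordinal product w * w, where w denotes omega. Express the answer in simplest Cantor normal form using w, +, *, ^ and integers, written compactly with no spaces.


Compute w * w.
Ordinal * is associative and left-distributive over +, but NOT commutative; for finite n>1, n*w = w but w*n stays w*n.
w * w = w^2 by definition.
Result = w^2

w^2


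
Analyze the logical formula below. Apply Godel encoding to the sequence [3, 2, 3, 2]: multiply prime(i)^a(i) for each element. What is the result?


Encode each element as an exponent of the corresponding prime:
  2^3 = 8
  3^2 = 9
  5^3 = 125
  7^2 = 49
Product = 8 * 9 * 125 * 49 = 441000

441000


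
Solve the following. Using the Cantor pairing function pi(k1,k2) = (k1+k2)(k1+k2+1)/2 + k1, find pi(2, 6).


k1 + k2 = 8
(k1+k2)(k1+k2+1)/2 = 8 * 9 / 2 = 36
pi = 36 + 2 = 38

38


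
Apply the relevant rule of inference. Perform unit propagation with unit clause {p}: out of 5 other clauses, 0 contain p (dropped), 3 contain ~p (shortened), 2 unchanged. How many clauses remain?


Satisfied (removed): 0
Shortened (remain): 3
Unchanged (remain): 2
Remaining = 3 + 2 = 5

5


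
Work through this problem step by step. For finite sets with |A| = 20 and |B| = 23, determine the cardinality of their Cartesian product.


The Cartesian product A x B contains all ordered pairs (a, b).
|A x B| = |A| * |B| = 20 * 23 = 460

460


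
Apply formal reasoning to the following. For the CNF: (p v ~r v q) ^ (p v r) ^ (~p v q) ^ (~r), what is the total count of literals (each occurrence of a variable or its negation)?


Counting literals in each clause:
Clause 1: 3 literal(s)
Clause 2: 2 literal(s)
Clause 3: 2 literal(s)
Clause 4: 1 literal(s)
Total = 8

8


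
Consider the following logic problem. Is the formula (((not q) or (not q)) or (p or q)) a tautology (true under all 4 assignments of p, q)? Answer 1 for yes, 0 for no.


Check all 4 assignments:
p=0, q=0: 1
p=0, q=1: 1
p=1, q=0: 1
p=1, q=1: 1
Satisfying count = 4/4.
Tautology iff count = 4: yes.

1


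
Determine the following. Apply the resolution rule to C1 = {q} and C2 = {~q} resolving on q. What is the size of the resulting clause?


Remove q from C1 and ~q from C2.
C1 remainder: {}
C2 remainder: {}
Union (resolvent): {} (empty clause)
Resolvent has 0 literal(s).

0


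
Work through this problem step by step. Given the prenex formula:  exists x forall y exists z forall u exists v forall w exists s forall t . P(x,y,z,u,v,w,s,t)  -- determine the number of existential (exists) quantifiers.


Quantifier prefix: exists x forall y exists z forall u exists v forall w exists s forall t
Mark each quantifier type:
  E U E U E U E U
Universal count = 4, Existential count = 4
Asked for existential (exists) quantifiers: 4

4
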